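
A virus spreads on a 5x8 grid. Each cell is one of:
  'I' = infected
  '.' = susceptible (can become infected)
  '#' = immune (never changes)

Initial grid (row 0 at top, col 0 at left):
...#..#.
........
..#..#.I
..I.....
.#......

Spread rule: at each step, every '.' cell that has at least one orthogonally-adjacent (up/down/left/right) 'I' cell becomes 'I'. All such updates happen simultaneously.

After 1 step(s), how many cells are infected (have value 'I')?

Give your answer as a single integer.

Step 0 (initial): 2 infected
Step 1: +6 new -> 8 infected

Answer: 8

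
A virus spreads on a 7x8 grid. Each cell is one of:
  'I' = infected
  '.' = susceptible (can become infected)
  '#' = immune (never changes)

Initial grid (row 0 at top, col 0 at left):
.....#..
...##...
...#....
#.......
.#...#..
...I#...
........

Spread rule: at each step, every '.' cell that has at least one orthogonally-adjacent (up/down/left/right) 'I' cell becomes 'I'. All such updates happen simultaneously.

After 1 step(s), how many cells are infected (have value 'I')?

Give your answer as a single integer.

Answer: 4

Derivation:
Step 0 (initial): 1 infected
Step 1: +3 new -> 4 infected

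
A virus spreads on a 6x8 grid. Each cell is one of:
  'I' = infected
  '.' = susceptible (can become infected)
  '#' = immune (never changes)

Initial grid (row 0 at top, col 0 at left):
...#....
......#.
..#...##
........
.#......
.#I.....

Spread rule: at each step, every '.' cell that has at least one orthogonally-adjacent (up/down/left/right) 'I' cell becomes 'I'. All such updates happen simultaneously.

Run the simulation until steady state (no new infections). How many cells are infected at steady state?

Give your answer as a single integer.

Answer: 41

Derivation:
Step 0 (initial): 1 infected
Step 1: +2 new -> 3 infected
Step 2: +3 new -> 6 infected
Step 3: +4 new -> 10 infected
Step 4: +6 new -> 16 infected
Step 5: +8 new -> 24 infected
Step 6: +8 new -> 32 infected
Step 7: +5 new -> 37 infected
Step 8: +1 new -> 38 infected
Step 9: +1 new -> 39 infected
Step 10: +1 new -> 40 infected
Step 11: +1 new -> 41 infected
Step 12: +0 new -> 41 infected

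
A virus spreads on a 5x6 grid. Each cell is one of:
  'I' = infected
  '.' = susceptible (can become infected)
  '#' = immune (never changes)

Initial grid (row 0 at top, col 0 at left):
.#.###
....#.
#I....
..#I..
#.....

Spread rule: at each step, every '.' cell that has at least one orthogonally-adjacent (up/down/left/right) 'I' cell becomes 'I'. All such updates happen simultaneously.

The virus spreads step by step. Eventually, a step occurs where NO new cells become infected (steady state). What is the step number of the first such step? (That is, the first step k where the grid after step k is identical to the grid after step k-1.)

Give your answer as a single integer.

Answer: 5

Derivation:
Step 0 (initial): 2 infected
Step 1: +6 new -> 8 infected
Step 2: +9 new -> 17 infected
Step 3: +4 new -> 21 infected
Step 4: +1 new -> 22 infected
Step 5: +0 new -> 22 infected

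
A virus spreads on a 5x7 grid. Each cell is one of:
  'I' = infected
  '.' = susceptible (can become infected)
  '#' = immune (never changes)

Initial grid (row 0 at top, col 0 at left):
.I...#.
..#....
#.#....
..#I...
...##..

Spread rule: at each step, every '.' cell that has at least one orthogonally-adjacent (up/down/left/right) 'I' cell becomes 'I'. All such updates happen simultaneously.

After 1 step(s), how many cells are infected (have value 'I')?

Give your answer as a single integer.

Answer: 7

Derivation:
Step 0 (initial): 2 infected
Step 1: +5 new -> 7 infected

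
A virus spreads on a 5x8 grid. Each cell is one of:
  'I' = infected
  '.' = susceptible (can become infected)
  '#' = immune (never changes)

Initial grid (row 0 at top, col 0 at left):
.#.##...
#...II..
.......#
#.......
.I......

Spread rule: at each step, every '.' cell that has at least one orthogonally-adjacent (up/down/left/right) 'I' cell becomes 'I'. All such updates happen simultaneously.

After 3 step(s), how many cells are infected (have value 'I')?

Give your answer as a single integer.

Step 0 (initial): 3 infected
Step 1: +8 new -> 11 infected
Step 2: +10 new -> 21 infected
Step 3: +9 new -> 30 infected

Answer: 30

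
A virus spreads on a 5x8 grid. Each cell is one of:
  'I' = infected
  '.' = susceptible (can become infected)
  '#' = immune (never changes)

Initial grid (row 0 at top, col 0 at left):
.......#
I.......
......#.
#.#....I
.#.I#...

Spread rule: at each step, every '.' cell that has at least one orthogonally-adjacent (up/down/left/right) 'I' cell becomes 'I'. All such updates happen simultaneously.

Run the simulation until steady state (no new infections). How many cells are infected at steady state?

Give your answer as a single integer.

Step 0 (initial): 3 infected
Step 1: +8 new -> 11 infected
Step 2: +8 new -> 19 infected
Step 3: +8 new -> 27 infected
Step 4: +4 new -> 31 infected
Step 5: +2 new -> 33 infected
Step 6: +0 new -> 33 infected

Answer: 33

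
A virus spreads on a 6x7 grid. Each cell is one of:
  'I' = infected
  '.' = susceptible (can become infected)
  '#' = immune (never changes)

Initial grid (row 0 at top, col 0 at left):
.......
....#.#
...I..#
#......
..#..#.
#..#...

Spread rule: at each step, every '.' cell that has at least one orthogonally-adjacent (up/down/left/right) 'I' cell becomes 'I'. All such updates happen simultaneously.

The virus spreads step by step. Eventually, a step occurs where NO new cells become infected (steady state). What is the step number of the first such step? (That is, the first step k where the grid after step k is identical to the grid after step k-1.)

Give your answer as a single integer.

Answer: 7

Derivation:
Step 0 (initial): 1 infected
Step 1: +4 new -> 5 infected
Step 2: +7 new -> 12 infected
Step 3: +8 new -> 20 infected
Step 4: +6 new -> 26 infected
Step 5: +6 new -> 32 infected
Step 6: +2 new -> 34 infected
Step 7: +0 new -> 34 infected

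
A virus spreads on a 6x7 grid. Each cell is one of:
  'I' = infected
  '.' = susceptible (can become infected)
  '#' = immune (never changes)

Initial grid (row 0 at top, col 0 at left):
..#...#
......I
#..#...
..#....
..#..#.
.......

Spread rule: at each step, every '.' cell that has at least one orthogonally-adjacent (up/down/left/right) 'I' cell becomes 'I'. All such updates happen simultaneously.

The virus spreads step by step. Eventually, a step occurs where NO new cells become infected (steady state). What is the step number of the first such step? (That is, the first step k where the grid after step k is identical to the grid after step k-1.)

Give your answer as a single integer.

Step 0 (initial): 1 infected
Step 1: +2 new -> 3 infected
Step 2: +4 new -> 7 infected
Step 3: +5 new -> 12 infected
Step 4: +4 new -> 16 infected
Step 5: +5 new -> 21 infected
Step 6: +5 new -> 26 infected
Step 7: +3 new -> 29 infected
Step 8: +3 new -> 32 infected
Step 9: +2 new -> 34 infected
Step 10: +1 new -> 35 infected
Step 11: +0 new -> 35 infected

Answer: 11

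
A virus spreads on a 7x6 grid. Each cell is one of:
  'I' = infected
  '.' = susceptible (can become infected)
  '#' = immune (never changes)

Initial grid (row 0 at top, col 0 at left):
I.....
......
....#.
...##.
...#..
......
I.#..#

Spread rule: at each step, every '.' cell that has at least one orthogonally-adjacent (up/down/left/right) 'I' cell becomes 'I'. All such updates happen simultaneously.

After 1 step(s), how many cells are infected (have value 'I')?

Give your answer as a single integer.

Answer: 6

Derivation:
Step 0 (initial): 2 infected
Step 1: +4 new -> 6 infected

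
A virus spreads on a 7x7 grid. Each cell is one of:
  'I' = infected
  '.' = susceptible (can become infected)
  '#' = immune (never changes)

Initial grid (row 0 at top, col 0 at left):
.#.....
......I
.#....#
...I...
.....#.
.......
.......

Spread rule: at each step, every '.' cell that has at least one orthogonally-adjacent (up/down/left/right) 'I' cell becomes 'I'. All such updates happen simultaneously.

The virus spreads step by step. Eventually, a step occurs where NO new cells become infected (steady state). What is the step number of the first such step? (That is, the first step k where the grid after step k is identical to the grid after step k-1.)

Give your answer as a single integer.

Answer: 7

Derivation:
Step 0 (initial): 2 infected
Step 1: +6 new -> 8 infected
Step 2: +11 new -> 19 infected
Step 3: +9 new -> 28 infected
Step 4: +9 new -> 37 infected
Step 5: +5 new -> 42 infected
Step 6: +3 new -> 45 infected
Step 7: +0 new -> 45 infected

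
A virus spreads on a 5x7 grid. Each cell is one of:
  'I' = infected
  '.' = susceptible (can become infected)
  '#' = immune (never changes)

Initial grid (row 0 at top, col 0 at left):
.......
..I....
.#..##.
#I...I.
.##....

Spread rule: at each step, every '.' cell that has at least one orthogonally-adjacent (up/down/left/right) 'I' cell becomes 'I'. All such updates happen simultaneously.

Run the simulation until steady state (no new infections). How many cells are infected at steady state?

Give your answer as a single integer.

Step 0 (initial): 3 infected
Step 1: +8 new -> 11 infected
Step 2: +9 new -> 20 infected
Step 3: +6 new -> 26 infected
Step 4: +2 new -> 28 infected
Step 5: +0 new -> 28 infected

Answer: 28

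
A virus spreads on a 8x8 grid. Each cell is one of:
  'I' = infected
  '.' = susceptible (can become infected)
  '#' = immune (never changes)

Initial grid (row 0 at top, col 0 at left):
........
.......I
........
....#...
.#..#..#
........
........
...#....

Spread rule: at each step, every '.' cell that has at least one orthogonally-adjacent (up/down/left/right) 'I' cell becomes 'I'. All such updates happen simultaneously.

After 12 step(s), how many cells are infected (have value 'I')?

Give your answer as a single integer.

Step 0 (initial): 1 infected
Step 1: +3 new -> 4 infected
Step 2: +4 new -> 8 infected
Step 3: +4 new -> 12 infected
Step 4: +5 new -> 17 infected
Step 5: +5 new -> 22 infected
Step 6: +7 new -> 29 infected
Step 7: +9 new -> 38 infected
Step 8: +8 new -> 46 infected
Step 9: +4 new -> 50 infected
Step 10: +3 new -> 53 infected
Step 11: +3 new -> 56 infected
Step 12: +2 new -> 58 infected

Answer: 58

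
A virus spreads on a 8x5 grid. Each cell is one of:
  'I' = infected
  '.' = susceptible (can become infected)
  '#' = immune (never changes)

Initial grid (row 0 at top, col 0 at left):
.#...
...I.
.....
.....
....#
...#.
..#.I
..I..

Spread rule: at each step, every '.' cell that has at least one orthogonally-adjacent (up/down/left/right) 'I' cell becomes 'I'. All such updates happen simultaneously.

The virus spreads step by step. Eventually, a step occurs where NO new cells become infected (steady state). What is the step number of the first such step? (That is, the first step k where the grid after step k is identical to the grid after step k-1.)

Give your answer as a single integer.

Step 0 (initial): 3 infected
Step 1: +9 new -> 12 infected
Step 2: +8 new -> 20 infected
Step 3: +7 new -> 27 infected
Step 4: +7 new -> 34 infected
Step 5: +2 new -> 36 infected
Step 6: +0 new -> 36 infected

Answer: 6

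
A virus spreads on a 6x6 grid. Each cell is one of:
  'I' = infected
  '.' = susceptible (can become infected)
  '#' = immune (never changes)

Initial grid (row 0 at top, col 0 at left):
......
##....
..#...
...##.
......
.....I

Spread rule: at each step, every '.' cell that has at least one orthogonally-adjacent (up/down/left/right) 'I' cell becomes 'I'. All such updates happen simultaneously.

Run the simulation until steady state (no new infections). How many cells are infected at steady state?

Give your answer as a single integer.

Step 0 (initial): 1 infected
Step 1: +2 new -> 3 infected
Step 2: +3 new -> 6 infected
Step 3: +3 new -> 9 infected
Step 4: +4 new -> 13 infected
Step 5: +6 new -> 19 infected
Step 6: +4 new -> 23 infected
Step 7: +4 new -> 27 infected
Step 8: +2 new -> 29 infected
Step 9: +1 new -> 30 infected
Step 10: +1 new -> 31 infected
Step 11: +0 new -> 31 infected

Answer: 31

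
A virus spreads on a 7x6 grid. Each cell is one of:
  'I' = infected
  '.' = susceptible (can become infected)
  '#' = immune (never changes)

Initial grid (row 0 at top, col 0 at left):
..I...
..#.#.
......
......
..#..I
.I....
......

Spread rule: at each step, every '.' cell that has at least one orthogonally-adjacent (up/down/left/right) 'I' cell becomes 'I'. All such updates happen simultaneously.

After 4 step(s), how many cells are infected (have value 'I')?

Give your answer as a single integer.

Step 0 (initial): 3 infected
Step 1: +9 new -> 12 infected
Step 2: +14 new -> 26 infected
Step 3: +11 new -> 37 infected
Step 4: +2 new -> 39 infected

Answer: 39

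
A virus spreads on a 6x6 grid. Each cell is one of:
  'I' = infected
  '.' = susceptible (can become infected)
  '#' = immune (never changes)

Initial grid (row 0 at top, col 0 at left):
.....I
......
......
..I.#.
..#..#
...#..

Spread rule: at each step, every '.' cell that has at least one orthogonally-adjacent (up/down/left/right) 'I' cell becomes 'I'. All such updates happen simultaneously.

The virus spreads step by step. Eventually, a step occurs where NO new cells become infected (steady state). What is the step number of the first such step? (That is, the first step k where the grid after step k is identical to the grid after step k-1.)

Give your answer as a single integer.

Answer: 6

Derivation:
Step 0 (initial): 2 infected
Step 1: +5 new -> 7 infected
Step 2: +9 new -> 16 infected
Step 3: +9 new -> 25 infected
Step 4: +5 new -> 30 infected
Step 5: +2 new -> 32 infected
Step 6: +0 new -> 32 infected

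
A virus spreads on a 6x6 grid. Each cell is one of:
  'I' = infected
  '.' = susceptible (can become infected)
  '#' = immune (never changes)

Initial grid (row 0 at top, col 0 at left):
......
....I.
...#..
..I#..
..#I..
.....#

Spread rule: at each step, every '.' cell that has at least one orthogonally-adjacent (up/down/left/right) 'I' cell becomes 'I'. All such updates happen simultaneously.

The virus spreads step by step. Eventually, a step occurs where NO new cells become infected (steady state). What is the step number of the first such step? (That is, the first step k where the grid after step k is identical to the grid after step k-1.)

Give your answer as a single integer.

Step 0 (initial): 3 infected
Step 1: +8 new -> 11 infected
Step 2: +11 new -> 22 infected
Step 3: +6 new -> 28 infected
Step 4: +3 new -> 31 infected
Step 5: +1 new -> 32 infected
Step 6: +0 new -> 32 infected

Answer: 6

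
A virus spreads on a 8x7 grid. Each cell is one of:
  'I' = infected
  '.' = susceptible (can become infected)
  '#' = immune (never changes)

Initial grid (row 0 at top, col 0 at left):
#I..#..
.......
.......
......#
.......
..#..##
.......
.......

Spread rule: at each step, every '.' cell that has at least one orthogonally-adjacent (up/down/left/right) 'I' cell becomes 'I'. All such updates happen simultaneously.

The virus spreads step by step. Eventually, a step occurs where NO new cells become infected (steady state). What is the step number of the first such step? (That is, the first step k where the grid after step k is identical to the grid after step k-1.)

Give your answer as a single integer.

Step 0 (initial): 1 infected
Step 1: +2 new -> 3 infected
Step 2: +4 new -> 7 infected
Step 3: +4 new -> 11 infected
Step 4: +5 new -> 16 infected
Step 5: +6 new -> 22 infected
Step 6: +7 new -> 29 infected
Step 7: +8 new -> 37 infected
Step 8: +5 new -> 42 infected
Step 9: +3 new -> 45 infected
Step 10: +2 new -> 47 infected
Step 11: +2 new -> 49 infected
Step 12: +1 new -> 50 infected
Step 13: +0 new -> 50 infected

Answer: 13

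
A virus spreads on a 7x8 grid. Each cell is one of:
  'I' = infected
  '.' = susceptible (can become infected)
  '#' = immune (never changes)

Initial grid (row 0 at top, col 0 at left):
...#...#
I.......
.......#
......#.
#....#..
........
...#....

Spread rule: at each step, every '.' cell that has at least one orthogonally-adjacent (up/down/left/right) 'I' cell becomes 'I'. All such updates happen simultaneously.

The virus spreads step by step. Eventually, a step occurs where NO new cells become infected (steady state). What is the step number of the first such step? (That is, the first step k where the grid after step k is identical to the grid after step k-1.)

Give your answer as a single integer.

Step 0 (initial): 1 infected
Step 1: +3 new -> 4 infected
Step 2: +4 new -> 8 infected
Step 3: +4 new -> 12 infected
Step 4: +4 new -> 16 infected
Step 5: +6 new -> 22 infected
Step 6: +8 new -> 30 infected
Step 7: +8 new -> 38 infected
Step 8: +1 new -> 39 infected
Step 9: +2 new -> 41 infected
Step 10: +2 new -> 43 infected
Step 11: +3 new -> 46 infected
Step 12: +2 new -> 48 infected
Step 13: +1 new -> 49 infected
Step 14: +0 new -> 49 infected

Answer: 14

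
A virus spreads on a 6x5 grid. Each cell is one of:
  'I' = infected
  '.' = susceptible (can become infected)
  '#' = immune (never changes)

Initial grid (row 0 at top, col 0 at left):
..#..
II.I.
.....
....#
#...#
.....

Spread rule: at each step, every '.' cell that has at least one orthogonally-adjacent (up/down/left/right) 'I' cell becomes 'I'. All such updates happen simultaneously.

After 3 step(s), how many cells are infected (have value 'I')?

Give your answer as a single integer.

Step 0 (initial): 3 infected
Step 1: +8 new -> 11 infected
Step 2: +6 new -> 17 infected
Step 3: +3 new -> 20 infected

Answer: 20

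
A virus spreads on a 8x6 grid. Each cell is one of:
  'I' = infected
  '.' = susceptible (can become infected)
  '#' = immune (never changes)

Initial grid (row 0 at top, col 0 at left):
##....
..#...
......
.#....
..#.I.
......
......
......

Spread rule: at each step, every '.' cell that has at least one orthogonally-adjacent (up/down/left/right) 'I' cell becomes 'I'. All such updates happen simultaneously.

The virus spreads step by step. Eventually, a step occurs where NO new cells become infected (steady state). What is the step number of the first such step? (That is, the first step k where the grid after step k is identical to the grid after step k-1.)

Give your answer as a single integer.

Answer: 8

Derivation:
Step 0 (initial): 1 infected
Step 1: +4 new -> 5 infected
Step 2: +6 new -> 11 infected
Step 3: +8 new -> 19 infected
Step 4: +8 new -> 27 infected
Step 5: +7 new -> 34 infected
Step 6: +6 new -> 40 infected
Step 7: +3 new -> 43 infected
Step 8: +0 new -> 43 infected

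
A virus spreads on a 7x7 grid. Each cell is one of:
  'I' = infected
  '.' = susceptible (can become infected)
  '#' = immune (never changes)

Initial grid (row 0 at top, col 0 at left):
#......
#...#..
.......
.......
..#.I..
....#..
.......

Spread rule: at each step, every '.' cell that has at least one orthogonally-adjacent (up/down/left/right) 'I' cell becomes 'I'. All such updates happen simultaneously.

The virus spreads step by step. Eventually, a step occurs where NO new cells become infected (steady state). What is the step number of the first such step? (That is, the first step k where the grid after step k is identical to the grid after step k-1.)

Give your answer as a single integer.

Answer: 8

Derivation:
Step 0 (initial): 1 infected
Step 1: +3 new -> 4 infected
Step 2: +6 new -> 10 infected
Step 3: +8 new -> 18 infected
Step 4: +9 new -> 27 infected
Step 5: +9 new -> 36 infected
Step 6: +7 new -> 43 infected
Step 7: +1 new -> 44 infected
Step 8: +0 new -> 44 infected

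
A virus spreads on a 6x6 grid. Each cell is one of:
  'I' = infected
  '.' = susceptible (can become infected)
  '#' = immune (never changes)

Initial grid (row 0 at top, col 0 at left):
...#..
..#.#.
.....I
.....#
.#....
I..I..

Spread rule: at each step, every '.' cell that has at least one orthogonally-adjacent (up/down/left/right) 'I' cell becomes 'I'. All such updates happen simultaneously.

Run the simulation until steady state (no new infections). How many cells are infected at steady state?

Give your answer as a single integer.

Step 0 (initial): 3 infected
Step 1: +7 new -> 10 infected
Step 2: +8 new -> 18 infected
Step 3: +7 new -> 25 infected
Step 4: +2 new -> 27 infected
Step 5: +2 new -> 29 infected
Step 6: +1 new -> 30 infected
Step 7: +1 new -> 31 infected
Step 8: +0 new -> 31 infected

Answer: 31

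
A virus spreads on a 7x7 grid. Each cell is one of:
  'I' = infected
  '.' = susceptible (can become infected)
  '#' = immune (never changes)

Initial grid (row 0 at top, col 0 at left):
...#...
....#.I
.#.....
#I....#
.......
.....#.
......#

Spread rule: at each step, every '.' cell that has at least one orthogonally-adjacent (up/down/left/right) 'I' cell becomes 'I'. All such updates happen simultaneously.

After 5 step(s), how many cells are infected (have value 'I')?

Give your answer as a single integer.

Step 0 (initial): 2 infected
Step 1: +5 new -> 7 infected
Step 2: +7 new -> 14 infected
Step 3: +10 new -> 24 infected
Step 4: +8 new -> 32 infected
Step 5: +5 new -> 37 infected

Answer: 37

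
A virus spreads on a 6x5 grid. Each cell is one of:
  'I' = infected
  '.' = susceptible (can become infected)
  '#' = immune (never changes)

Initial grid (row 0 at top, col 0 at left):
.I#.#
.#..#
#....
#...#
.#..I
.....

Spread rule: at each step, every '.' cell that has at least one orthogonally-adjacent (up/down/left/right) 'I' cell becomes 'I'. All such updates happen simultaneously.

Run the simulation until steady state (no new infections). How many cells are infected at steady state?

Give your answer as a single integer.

Answer: 22

Derivation:
Step 0 (initial): 2 infected
Step 1: +3 new -> 5 infected
Step 2: +4 new -> 9 infected
Step 3: +3 new -> 12 infected
Step 4: +5 new -> 17 infected
Step 5: +4 new -> 21 infected
Step 6: +1 new -> 22 infected
Step 7: +0 new -> 22 infected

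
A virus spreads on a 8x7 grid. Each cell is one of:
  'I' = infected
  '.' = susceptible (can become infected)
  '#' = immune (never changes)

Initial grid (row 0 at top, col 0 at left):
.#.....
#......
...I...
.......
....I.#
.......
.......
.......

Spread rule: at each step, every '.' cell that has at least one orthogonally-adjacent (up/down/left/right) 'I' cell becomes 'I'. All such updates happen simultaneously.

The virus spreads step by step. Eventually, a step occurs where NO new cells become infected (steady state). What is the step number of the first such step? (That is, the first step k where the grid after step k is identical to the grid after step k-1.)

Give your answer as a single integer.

Answer: 8

Derivation:
Step 0 (initial): 2 infected
Step 1: +8 new -> 10 infected
Step 2: +11 new -> 21 infected
Step 3: +14 new -> 35 infected
Step 4: +9 new -> 44 infected
Step 5: +5 new -> 49 infected
Step 6: +2 new -> 51 infected
Step 7: +1 new -> 52 infected
Step 8: +0 new -> 52 infected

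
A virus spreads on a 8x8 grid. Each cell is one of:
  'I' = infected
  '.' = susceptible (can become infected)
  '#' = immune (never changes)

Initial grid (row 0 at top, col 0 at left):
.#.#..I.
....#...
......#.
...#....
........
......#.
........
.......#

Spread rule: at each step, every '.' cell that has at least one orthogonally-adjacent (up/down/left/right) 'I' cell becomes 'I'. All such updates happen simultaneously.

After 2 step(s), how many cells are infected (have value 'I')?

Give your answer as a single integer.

Answer: 7

Derivation:
Step 0 (initial): 1 infected
Step 1: +3 new -> 4 infected
Step 2: +3 new -> 7 infected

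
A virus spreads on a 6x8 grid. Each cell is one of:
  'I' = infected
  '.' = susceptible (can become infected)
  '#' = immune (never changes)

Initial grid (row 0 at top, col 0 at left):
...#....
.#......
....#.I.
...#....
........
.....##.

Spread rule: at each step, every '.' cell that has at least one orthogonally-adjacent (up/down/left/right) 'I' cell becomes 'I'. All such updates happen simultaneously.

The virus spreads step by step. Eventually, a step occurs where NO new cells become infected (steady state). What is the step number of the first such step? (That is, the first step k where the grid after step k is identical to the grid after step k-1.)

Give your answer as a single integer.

Step 0 (initial): 1 infected
Step 1: +4 new -> 5 infected
Step 2: +6 new -> 11 infected
Step 3: +6 new -> 17 infected
Step 4: +4 new -> 21 infected
Step 5: +4 new -> 25 infected
Step 6: +4 new -> 29 infected
Step 7: +5 new -> 34 infected
Step 8: +5 new -> 39 infected
Step 9: +3 new -> 42 infected
Step 10: +0 new -> 42 infected

Answer: 10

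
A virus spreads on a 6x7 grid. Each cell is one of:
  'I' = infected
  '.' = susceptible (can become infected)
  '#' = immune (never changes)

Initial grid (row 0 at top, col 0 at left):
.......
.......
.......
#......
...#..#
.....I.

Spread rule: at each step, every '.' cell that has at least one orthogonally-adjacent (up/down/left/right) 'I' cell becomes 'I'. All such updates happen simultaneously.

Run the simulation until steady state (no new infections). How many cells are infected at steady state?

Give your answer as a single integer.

Step 0 (initial): 1 infected
Step 1: +3 new -> 4 infected
Step 2: +3 new -> 7 infected
Step 3: +4 new -> 11 infected
Step 4: +6 new -> 17 infected
Step 5: +7 new -> 24 infected
Step 6: +6 new -> 30 infected
Step 7: +3 new -> 33 infected
Step 8: +3 new -> 36 infected
Step 9: +2 new -> 38 infected
Step 10: +1 new -> 39 infected
Step 11: +0 new -> 39 infected

Answer: 39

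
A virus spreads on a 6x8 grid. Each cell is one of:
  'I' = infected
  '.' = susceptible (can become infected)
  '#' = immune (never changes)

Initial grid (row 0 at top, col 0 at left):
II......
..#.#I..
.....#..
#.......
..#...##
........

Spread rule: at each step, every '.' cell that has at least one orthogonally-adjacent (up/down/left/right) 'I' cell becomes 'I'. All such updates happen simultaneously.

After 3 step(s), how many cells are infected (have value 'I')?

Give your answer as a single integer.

Step 0 (initial): 3 infected
Step 1: +5 new -> 8 infected
Step 2: +7 new -> 15 infected
Step 3: +6 new -> 21 infected

Answer: 21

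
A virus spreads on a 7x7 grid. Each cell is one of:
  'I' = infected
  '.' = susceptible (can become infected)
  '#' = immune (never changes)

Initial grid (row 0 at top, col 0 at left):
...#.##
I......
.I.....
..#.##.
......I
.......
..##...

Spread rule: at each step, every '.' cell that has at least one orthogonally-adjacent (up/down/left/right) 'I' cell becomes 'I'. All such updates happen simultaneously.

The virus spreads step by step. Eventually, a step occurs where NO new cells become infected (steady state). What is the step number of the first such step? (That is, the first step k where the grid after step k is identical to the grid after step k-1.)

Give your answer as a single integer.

Step 0 (initial): 3 infected
Step 1: +8 new -> 11 infected
Step 2: +9 new -> 20 infected
Step 3: +12 new -> 32 infected
Step 4: +7 new -> 39 infected
Step 5: +2 new -> 41 infected
Step 6: +0 new -> 41 infected

Answer: 6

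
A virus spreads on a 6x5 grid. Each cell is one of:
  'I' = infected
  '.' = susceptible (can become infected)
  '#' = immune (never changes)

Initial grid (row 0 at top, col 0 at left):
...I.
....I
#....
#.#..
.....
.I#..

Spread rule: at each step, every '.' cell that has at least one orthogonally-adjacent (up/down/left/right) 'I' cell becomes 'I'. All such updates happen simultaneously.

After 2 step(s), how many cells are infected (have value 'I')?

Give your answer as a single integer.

Step 0 (initial): 3 infected
Step 1: +6 new -> 9 infected
Step 2: +7 new -> 16 infected

Answer: 16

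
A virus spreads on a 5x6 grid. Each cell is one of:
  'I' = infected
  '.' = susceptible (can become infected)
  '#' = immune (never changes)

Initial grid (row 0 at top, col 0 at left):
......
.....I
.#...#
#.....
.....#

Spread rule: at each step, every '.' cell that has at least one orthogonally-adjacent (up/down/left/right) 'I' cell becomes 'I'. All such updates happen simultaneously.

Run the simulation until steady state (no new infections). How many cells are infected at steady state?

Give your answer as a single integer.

Step 0 (initial): 1 infected
Step 1: +2 new -> 3 infected
Step 2: +3 new -> 6 infected
Step 3: +4 new -> 10 infected
Step 4: +6 new -> 16 infected
Step 5: +4 new -> 20 infected
Step 6: +4 new -> 24 infected
Step 7: +1 new -> 25 infected
Step 8: +1 new -> 26 infected
Step 9: +0 new -> 26 infected

Answer: 26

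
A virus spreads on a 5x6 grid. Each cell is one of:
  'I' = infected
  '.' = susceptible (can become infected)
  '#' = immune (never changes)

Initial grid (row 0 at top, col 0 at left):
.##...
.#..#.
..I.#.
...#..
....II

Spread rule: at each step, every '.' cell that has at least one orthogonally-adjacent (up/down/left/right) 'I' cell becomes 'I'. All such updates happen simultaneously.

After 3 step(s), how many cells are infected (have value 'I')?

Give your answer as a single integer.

Answer: 20

Derivation:
Step 0 (initial): 3 infected
Step 1: +7 new -> 10 infected
Step 2: +5 new -> 15 infected
Step 3: +5 new -> 20 infected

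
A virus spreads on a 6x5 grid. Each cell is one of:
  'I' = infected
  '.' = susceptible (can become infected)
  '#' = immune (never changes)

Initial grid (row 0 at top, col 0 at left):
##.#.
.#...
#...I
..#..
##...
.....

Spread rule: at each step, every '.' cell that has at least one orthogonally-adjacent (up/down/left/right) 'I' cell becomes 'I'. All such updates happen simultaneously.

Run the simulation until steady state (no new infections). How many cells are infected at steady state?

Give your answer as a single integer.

Step 0 (initial): 1 infected
Step 1: +3 new -> 4 infected
Step 2: +5 new -> 9 infected
Step 3: +4 new -> 13 infected
Step 4: +4 new -> 17 infected
Step 5: +2 new -> 19 infected
Step 6: +1 new -> 20 infected
Step 7: +1 new -> 21 infected
Step 8: +0 new -> 21 infected

Answer: 21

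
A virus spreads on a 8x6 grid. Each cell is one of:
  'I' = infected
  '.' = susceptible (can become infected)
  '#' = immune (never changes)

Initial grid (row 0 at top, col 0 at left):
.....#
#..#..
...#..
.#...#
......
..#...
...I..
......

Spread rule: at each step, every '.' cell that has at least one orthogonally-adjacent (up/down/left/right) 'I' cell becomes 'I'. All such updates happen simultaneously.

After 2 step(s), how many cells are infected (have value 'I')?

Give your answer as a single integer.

Step 0 (initial): 1 infected
Step 1: +4 new -> 5 infected
Step 2: +6 new -> 11 infected

Answer: 11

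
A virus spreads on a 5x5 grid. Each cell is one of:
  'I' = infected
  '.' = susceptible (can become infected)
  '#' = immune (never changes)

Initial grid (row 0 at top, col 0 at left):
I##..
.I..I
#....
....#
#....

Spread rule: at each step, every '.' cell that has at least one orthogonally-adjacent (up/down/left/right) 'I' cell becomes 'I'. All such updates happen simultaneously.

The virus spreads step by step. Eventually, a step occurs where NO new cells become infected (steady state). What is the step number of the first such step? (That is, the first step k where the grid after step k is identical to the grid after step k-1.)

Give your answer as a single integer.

Answer: 6

Derivation:
Step 0 (initial): 3 infected
Step 1: +6 new -> 9 infected
Step 2: +4 new -> 13 infected
Step 3: +4 new -> 17 infected
Step 4: +2 new -> 19 infected
Step 5: +1 new -> 20 infected
Step 6: +0 new -> 20 infected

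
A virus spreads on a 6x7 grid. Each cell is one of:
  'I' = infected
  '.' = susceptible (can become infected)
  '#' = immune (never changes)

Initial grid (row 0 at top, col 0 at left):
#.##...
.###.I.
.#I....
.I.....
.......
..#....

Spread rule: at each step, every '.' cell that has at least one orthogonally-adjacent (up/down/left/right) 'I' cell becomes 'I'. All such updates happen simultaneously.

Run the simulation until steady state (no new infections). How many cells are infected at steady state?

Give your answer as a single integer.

Answer: 33

Derivation:
Step 0 (initial): 3 infected
Step 1: +8 new -> 11 infected
Step 2: +10 new -> 21 infected
Step 3: +6 new -> 27 infected
Step 4: +4 new -> 31 infected
Step 5: +2 new -> 33 infected
Step 6: +0 new -> 33 infected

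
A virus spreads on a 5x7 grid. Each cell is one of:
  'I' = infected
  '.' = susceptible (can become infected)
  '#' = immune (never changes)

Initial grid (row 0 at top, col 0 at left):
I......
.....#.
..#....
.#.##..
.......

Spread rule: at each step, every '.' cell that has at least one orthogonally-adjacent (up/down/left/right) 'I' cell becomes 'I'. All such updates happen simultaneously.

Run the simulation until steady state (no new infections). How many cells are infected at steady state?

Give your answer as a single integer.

Step 0 (initial): 1 infected
Step 1: +2 new -> 3 infected
Step 2: +3 new -> 6 infected
Step 3: +4 new -> 10 infected
Step 4: +3 new -> 13 infected
Step 5: +4 new -> 17 infected
Step 6: +3 new -> 20 infected
Step 7: +4 new -> 24 infected
Step 8: +3 new -> 27 infected
Step 9: +2 new -> 29 infected
Step 10: +1 new -> 30 infected
Step 11: +0 new -> 30 infected

Answer: 30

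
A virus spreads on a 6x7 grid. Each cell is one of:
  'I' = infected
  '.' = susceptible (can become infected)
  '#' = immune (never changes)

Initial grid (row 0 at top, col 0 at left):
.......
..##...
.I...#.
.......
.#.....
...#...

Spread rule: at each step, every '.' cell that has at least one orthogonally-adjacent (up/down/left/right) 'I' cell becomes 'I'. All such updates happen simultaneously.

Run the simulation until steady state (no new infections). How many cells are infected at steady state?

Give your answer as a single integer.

Step 0 (initial): 1 infected
Step 1: +4 new -> 5 infected
Step 2: +5 new -> 10 infected
Step 3: +6 new -> 16 infected
Step 4: +6 new -> 22 infected
Step 5: +5 new -> 27 infected
Step 6: +5 new -> 32 infected
Step 7: +4 new -> 36 infected
Step 8: +1 new -> 37 infected
Step 9: +0 new -> 37 infected

Answer: 37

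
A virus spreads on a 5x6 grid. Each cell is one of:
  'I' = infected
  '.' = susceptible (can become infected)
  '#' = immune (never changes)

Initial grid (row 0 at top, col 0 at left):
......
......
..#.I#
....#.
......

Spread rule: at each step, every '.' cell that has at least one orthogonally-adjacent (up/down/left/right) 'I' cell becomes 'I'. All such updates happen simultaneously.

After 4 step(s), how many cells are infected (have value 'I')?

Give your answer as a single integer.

Step 0 (initial): 1 infected
Step 1: +2 new -> 3 infected
Step 2: +4 new -> 7 infected
Step 3: +5 new -> 12 infected
Step 4: +5 new -> 17 infected

Answer: 17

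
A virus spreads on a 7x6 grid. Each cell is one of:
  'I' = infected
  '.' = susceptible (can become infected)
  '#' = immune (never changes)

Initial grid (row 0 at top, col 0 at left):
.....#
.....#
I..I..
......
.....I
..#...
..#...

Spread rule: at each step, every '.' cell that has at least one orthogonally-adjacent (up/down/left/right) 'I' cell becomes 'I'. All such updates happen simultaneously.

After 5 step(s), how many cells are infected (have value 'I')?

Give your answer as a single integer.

Answer: 38

Derivation:
Step 0 (initial): 3 infected
Step 1: +10 new -> 13 infected
Step 2: +13 new -> 26 infected
Step 3: +8 new -> 34 infected
Step 4: +3 new -> 37 infected
Step 5: +1 new -> 38 infected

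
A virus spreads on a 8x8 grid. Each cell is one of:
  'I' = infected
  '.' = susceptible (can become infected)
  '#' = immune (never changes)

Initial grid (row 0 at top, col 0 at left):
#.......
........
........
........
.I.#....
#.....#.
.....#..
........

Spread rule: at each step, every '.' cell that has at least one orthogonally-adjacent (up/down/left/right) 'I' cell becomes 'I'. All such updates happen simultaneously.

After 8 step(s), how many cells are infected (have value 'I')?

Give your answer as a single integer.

Answer: 52

Derivation:
Step 0 (initial): 1 infected
Step 1: +4 new -> 5 infected
Step 2: +5 new -> 10 infected
Step 3: +8 new -> 18 infected
Step 4: +9 new -> 27 infected
Step 5: +8 new -> 35 infected
Step 6: +6 new -> 41 infected
Step 7: +6 new -> 47 infected
Step 8: +5 new -> 52 infected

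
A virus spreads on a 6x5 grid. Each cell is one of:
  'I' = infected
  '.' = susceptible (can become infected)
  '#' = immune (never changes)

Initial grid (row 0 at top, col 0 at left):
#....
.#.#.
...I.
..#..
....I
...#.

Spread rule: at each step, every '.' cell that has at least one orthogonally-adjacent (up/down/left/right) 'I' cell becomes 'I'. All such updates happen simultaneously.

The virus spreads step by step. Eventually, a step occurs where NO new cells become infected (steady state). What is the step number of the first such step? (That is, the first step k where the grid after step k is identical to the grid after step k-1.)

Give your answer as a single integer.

Step 0 (initial): 2 infected
Step 1: +6 new -> 8 infected
Step 2: +4 new -> 12 infected
Step 3: +6 new -> 18 infected
Step 4: +6 new -> 24 infected
Step 5: +1 new -> 25 infected
Step 6: +0 new -> 25 infected

Answer: 6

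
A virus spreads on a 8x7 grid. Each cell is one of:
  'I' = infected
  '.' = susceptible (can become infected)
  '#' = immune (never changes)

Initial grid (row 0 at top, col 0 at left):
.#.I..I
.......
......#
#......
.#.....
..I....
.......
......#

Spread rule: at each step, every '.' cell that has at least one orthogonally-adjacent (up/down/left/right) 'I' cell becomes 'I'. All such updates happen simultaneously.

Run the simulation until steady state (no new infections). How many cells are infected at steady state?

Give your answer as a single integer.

Answer: 51

Derivation:
Step 0 (initial): 3 infected
Step 1: +9 new -> 12 infected
Step 2: +11 new -> 23 infected
Step 3: +13 new -> 36 infected
Step 4: +9 new -> 45 infected
Step 5: +6 new -> 51 infected
Step 6: +0 new -> 51 infected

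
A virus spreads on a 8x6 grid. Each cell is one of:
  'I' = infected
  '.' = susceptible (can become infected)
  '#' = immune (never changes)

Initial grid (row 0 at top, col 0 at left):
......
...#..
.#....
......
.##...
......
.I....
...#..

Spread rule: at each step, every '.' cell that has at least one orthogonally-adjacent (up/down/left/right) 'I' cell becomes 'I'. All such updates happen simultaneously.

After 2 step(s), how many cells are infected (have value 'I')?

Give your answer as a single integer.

Answer: 10

Derivation:
Step 0 (initial): 1 infected
Step 1: +4 new -> 5 infected
Step 2: +5 new -> 10 infected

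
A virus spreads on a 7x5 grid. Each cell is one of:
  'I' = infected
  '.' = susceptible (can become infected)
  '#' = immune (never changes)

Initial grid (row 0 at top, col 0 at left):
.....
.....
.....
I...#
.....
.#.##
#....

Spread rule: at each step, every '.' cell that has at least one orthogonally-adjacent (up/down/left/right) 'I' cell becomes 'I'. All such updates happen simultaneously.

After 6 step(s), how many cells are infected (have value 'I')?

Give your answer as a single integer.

Step 0 (initial): 1 infected
Step 1: +3 new -> 4 infected
Step 2: +5 new -> 9 infected
Step 3: +5 new -> 14 infected
Step 4: +5 new -> 19 infected
Step 5: +5 new -> 24 infected
Step 6: +4 new -> 28 infected

Answer: 28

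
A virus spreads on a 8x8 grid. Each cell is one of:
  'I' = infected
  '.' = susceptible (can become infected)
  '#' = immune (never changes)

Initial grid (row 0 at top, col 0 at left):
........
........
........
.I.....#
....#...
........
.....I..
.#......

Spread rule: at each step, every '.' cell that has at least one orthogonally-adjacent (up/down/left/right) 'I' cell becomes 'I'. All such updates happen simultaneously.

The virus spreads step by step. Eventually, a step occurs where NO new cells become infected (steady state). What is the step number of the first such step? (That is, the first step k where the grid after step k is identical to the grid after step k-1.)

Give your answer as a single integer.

Step 0 (initial): 2 infected
Step 1: +8 new -> 10 infected
Step 2: +14 new -> 24 infected
Step 3: +16 new -> 40 infected
Step 4: +9 new -> 49 infected
Step 5: +5 new -> 54 infected
Step 6: +4 new -> 58 infected
Step 7: +2 new -> 60 infected
Step 8: +1 new -> 61 infected
Step 9: +0 new -> 61 infected

Answer: 9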